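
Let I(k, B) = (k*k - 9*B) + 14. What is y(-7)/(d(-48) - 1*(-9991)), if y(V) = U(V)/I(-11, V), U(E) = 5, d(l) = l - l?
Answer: 5/1978218 ≈ 2.5275e-6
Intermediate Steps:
I(k, B) = 14 + k² - 9*B (I(k, B) = (k² - 9*B) + 14 = 14 + k² - 9*B)
d(l) = 0
y(V) = 5/(135 - 9*V) (y(V) = 5/(14 + (-11)² - 9*V) = 5/(14 + 121 - 9*V) = 5/(135 - 9*V))
y(-7)/(d(-48) - 1*(-9991)) = (5/(9*(15 - 1*(-7))))/(0 - 1*(-9991)) = (5/(9*(15 + 7)))/(0 + 9991) = ((5/9)/22)/9991 = ((5/9)*(1/22))*(1/9991) = (5/198)*(1/9991) = 5/1978218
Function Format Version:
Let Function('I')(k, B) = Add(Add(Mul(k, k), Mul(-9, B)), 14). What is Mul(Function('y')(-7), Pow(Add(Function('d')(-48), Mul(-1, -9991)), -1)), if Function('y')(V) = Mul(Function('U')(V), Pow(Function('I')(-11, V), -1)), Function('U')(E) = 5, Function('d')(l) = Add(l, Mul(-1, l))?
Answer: Rational(5, 1978218) ≈ 2.5275e-6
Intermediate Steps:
Function('I')(k, B) = Add(14, Pow(k, 2), Mul(-9, B)) (Function('I')(k, B) = Add(Add(Pow(k, 2), Mul(-9, B)), 14) = Add(14, Pow(k, 2), Mul(-9, B)))
Function('d')(l) = 0
Function('y')(V) = Mul(5, Pow(Add(135, Mul(-9, V)), -1)) (Function('y')(V) = Mul(5, Pow(Add(14, Pow(-11, 2), Mul(-9, V)), -1)) = Mul(5, Pow(Add(14, 121, Mul(-9, V)), -1)) = Mul(5, Pow(Add(135, Mul(-9, V)), -1)))
Mul(Function('y')(-7), Pow(Add(Function('d')(-48), Mul(-1, -9991)), -1)) = Mul(Mul(Rational(5, 9), Pow(Add(15, Mul(-1, -7)), -1)), Pow(Add(0, Mul(-1, -9991)), -1)) = Mul(Mul(Rational(5, 9), Pow(Add(15, 7), -1)), Pow(Add(0, 9991), -1)) = Mul(Mul(Rational(5, 9), Pow(22, -1)), Pow(9991, -1)) = Mul(Mul(Rational(5, 9), Rational(1, 22)), Rational(1, 9991)) = Mul(Rational(5, 198), Rational(1, 9991)) = Rational(5, 1978218)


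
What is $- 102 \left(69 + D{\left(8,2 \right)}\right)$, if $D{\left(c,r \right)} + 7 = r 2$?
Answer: $-6732$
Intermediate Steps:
$D{\left(c,r \right)} = -7 + 2 r$ ($D{\left(c,r \right)} = -7 + r 2 = -7 + 2 r$)
$- 102 \left(69 + D{\left(8,2 \right)}\right) = - 102 \left(69 + \left(-7 + 2 \cdot 2\right)\right) = - 102 \left(69 + \left(-7 + 4\right)\right) = - 102 \left(69 - 3\right) = \left(-102\right) 66 = -6732$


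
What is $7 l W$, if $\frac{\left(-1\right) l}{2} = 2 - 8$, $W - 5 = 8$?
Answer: $1092$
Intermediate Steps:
$W = 13$ ($W = 5 + 8 = 13$)
$l = 12$ ($l = - 2 \left(2 - 8\right) = \left(-2\right) \left(-6\right) = 12$)
$7 l W = 7 \cdot 12 \cdot 13 = 84 \cdot 13 = 1092$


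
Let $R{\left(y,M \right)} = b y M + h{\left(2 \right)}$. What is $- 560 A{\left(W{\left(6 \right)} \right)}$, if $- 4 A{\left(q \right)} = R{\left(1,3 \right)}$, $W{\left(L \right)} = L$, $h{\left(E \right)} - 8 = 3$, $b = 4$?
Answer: $3220$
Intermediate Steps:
$h{\left(E \right)} = 11$ ($h{\left(E \right)} = 8 + 3 = 11$)
$R{\left(y,M \right)} = 11 + 4 M y$ ($R{\left(y,M \right)} = 4 y M + 11 = 4 M y + 11 = 11 + 4 M y$)
$A{\left(q \right)} = - \frac{23}{4}$ ($A{\left(q \right)} = - \frac{11 + 4 \cdot 3 \cdot 1}{4} = - \frac{11 + 12}{4} = \left(- \frac{1}{4}\right) 23 = - \frac{23}{4}$)
$- 560 A{\left(W{\left(6 \right)} \right)} = \left(-560\right) \left(- \frac{23}{4}\right) = 3220$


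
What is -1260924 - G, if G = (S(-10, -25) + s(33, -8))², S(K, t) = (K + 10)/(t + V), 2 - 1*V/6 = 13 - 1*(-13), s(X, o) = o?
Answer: -1260988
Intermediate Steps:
V = -144 (V = 12 - 6*(13 - 1*(-13)) = 12 - 6*(13 + 13) = 12 - 6*26 = 12 - 156 = -144)
S(K, t) = (10 + K)/(-144 + t) (S(K, t) = (K + 10)/(t - 144) = (10 + K)/(-144 + t))
G = 64 (G = ((10 - 10)/(-144 - 25) - 8)² = (0/(-169) - 8)² = (-1/169*0 - 8)² = (0 - 8)² = (-8)² = 64)
-1260924 - G = -1260924 - 1*64 = -1260924 - 64 = -1260988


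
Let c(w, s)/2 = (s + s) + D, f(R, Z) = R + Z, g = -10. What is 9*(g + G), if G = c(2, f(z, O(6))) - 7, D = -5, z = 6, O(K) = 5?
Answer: 153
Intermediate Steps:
c(w, s) = -10 + 4*s (c(w, s) = 2*((s + s) - 5) = 2*(2*s - 5) = 2*(-5 + 2*s) = -10 + 4*s)
G = 27 (G = (-10 + 4*(6 + 5)) - 7 = (-10 + 4*11) - 7 = (-10 + 44) - 7 = 34 - 7 = 27)
9*(g + G) = 9*(-10 + 27) = 9*17 = 153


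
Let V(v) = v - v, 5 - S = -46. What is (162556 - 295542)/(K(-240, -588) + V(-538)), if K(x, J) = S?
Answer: -132986/51 ≈ -2607.6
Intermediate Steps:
S = 51 (S = 5 - 1*(-46) = 5 + 46 = 51)
K(x, J) = 51
V(v) = 0
(162556 - 295542)/(K(-240, -588) + V(-538)) = (162556 - 295542)/(51 + 0) = -132986/51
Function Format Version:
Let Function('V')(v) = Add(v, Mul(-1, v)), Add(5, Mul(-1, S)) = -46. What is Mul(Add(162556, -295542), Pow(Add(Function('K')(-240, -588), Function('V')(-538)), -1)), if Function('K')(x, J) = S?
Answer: Rational(-132986, 51) ≈ -2607.6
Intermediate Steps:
S = 51 (S = Add(5, Mul(-1, -46)) = Add(5, 46) = 51)
Function('K')(x, J) = 51
Function('V')(v) = 0
Mul(Add(162556, -295542), Pow(Add(Function('K')(-240, -588), Function('V')(-538)), -1)) = Mul(Add(162556, -295542), Pow(Add(51, 0), -1)) = Mul(-132986, Pow(51, -1)) = Mul(-132986, Rational(1, 51)) = Rational(-132986, 51)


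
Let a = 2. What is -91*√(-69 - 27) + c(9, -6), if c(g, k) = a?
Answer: 2 - 364*I*√6 ≈ 2.0 - 891.61*I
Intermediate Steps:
c(g, k) = 2
-91*√(-69 - 27) + c(9, -6) = -91*√(-69 - 27) + 2 = -364*I*√6 + 2 = 2 - 364*I*√6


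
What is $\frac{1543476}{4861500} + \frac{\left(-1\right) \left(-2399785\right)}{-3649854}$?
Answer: $- \frac{502757727083}{1478647101750} \approx -0.34001$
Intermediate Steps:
$\frac{1543476}{4861500} + \frac{\left(-1\right) \left(-2399785\right)}{-3649854} = 1543476 \cdot \frac{1}{4861500} + 2399785 \left(- \frac{1}{3649854}\right) = \frac{128623}{405125} - \frac{2399785}{3649854} = - \frac{502757727083}{1478647101750}$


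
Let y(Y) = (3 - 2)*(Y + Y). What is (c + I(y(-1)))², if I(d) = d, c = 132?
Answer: 16900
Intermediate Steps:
y(Y) = 2*Y (y(Y) = 1*(2*Y) = 2*Y)
(c + I(y(-1)))² = (132 + 2*(-1))² = (132 - 2)² = 130² = 16900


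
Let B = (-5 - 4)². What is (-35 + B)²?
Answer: 2116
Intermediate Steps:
B = 81 (B = (-9)² = 81)
(-35 + B)² = (-35 + 81)² = 46² = 2116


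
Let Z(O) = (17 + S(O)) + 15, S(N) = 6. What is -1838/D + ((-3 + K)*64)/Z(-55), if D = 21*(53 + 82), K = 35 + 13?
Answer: 4047478/53865 ≈ 75.141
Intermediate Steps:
K = 48
Z(O) = 38 (Z(O) = (17 + 6) + 15 = 23 + 15 = 38)
D = 2835 (D = 21*135 = 2835)
-1838/D + ((-3 + K)*64)/Z(-55) = -1838/2835 + ((-3 + 48)*64)/38 = -1838*1/2835 + (45*64)*(1/38) = -1838/2835 + 2880*(1/38) = -1838/2835 + 1440/19 = 4047478/53865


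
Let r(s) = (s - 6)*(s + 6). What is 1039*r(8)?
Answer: 29092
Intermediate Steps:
r(s) = (-6 + s)*(6 + s)
1039*r(8) = 1039*(-36 + 8²) = 1039*(-36 + 64) = 1039*28 = 29092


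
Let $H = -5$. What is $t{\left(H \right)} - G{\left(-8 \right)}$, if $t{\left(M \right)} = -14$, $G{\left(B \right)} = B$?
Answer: $-6$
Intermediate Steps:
$t{\left(H \right)} - G{\left(-8 \right)} = -14 - -8 = -14 + 8 = -6$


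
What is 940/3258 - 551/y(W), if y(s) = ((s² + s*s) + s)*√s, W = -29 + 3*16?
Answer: 470/1629 - 29*√19/741 ≈ 0.11793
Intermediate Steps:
W = 19 (W = -29 + 48 = 19)
y(s) = √s*(s + 2*s²) (y(s) = ((s² + s²) + s)*√s = (2*s² + s)*√s = (s + 2*s²)*√s = √s*(s + 2*s²))
940/3258 - 551/y(W) = 940/3258 - 551*√19/(361*(1 + 2*19)) = 940*(1/3258) - 551*√19/(361*(1 + 38)) = 470/1629 - 551*√19/14079 = 470/1629 - 29*√19/741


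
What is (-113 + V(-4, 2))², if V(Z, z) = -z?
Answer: 13225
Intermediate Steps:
(-113 + V(-4, 2))² = (-113 - 1*2)² = (-113 - 2)² = (-115)² = 13225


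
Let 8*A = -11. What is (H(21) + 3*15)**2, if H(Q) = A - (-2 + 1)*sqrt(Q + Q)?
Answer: 124489/64 + 349*sqrt(42)/4 ≈ 2510.6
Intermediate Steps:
A = -11/8 (A = (1/8)*(-11) = -11/8 ≈ -1.3750)
H(Q) = -11/8 + sqrt(2)*sqrt(Q) (H(Q) = -11/8 - (-2 + 1)*sqrt(Q + Q) = -11/8 - (-1)*sqrt(2*Q) = -11/8 - (-1)*sqrt(2)*sqrt(Q) = -11/8 + sqrt(2)*sqrt(Q))
(H(21) + 3*15)**2 = ((-11/8 + sqrt(2)*sqrt(21)) + 3*15)**2 = ((-11/8 + sqrt(42)) + 45)**2 = (349/8 + sqrt(42))**2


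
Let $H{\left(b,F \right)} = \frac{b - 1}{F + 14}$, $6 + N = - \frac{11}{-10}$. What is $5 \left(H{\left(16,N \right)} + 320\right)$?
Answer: $\frac{146350}{91} \approx 1608.2$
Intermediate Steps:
$N = - \frac{49}{10}$ ($N = -6 - \frac{11}{-10} = -6 - - \frac{11}{10} = -6 + \frac{11}{10} = - \frac{49}{10} \approx -4.9$)
$H{\left(b,F \right)} = \frac{-1 + b}{14 + F}$
$5 \left(H{\left(16,N \right)} + 320\right) = 5 \left(\frac{-1 + 16}{14 - \frac{49}{10}} + 320\right) = 5 \left(\frac{1}{\frac{91}{10}} \cdot 15 + 320\right) = 5 \left(\frac{10}{91} \cdot 15 + 320\right) = 5 \left(\frac{150}{91} + 320\right) = 5 \cdot \frac{29270}{91} = \frac{146350}{91}$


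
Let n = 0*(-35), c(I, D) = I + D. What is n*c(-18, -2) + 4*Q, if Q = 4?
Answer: 16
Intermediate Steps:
c(I, D) = D + I
n = 0
n*c(-18, -2) + 4*Q = 0*(-2 - 18) + 4*4 = 0*(-20) + 16 = 0 + 16 = 16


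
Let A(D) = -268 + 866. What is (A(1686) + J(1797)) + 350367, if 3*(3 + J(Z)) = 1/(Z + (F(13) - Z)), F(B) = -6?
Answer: 6317315/18 ≈ 3.5096e+5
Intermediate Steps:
A(D) = 598
J(Z) = -55/18 (J(Z) = -3 + 1/(3*(Z + (-6 - Z))) = -3 + (⅓)/(-6) = -3 + (⅓)*(-⅙) = -3 - 1/18 = -55/18)
(A(1686) + J(1797)) + 350367 = (598 - 55/18) + 350367 = 10709/18 + 350367 = 6317315/18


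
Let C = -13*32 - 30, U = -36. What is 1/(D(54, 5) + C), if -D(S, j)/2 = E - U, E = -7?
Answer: -1/504 ≈ -0.0019841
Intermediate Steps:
D(S, j) = -58 (D(S, j) = -2*(-7 - 1*(-36)) = -2*(-7 + 36) = -2*29 = -58)
C = -446 (C = -416 - 30 = -446)
1/(D(54, 5) + C) = 1/(-58 - 446) = 1/(-504) = -1/504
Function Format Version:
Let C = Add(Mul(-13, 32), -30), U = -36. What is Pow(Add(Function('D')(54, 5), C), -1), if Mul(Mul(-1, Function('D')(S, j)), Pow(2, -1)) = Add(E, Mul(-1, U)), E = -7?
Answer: Rational(-1, 504) ≈ -0.0019841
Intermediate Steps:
Function('D')(S, j) = -58 (Function('D')(S, j) = Mul(-2, Add(-7, Mul(-1, -36))) = Mul(-2, Add(-7, 36)) = Mul(-2, 29) = -58)
C = -446 (C = Add(-416, -30) = -446)
Pow(Add(Function('D')(54, 5), C), -1) = Pow(Add(-58, -446), -1) = Pow(-504, -1) = Rational(-1, 504)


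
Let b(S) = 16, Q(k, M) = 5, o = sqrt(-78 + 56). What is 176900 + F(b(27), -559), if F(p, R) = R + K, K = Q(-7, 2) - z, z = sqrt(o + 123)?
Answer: 176346 - sqrt(123 + I*sqrt(22)) ≈ 1.7634e+5 - 0.21142*I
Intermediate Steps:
o = I*sqrt(22) (o = sqrt(-22) = I*sqrt(22) ≈ 4.6904*I)
z = sqrt(123 + I*sqrt(22)) (z = sqrt(I*sqrt(22) + 123) = sqrt(123 + I*sqrt(22)) ≈ 11.093 + 0.2114*I)
K = 5 - sqrt(123 + I*sqrt(22)) ≈ -6.0926 - 0.21142*I
F(p, R) = 5 + R - sqrt(123 + I*sqrt(22)) (F(p, R) = R + (5 - sqrt(123 + I*sqrt(22))) = 5 + R - sqrt(123 + I*sqrt(22)))
176900 + F(b(27), -559) = 176900 + (5 - 559 - sqrt(123 + I*sqrt(22))) = 176900 + (-554 - sqrt(123 + I*sqrt(22))) = 176346 - sqrt(123 + I*sqrt(22))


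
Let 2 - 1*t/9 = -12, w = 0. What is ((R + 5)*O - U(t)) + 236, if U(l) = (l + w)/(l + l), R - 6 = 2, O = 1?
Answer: 497/2 ≈ 248.50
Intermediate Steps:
R = 8 (R = 6 + 2 = 8)
t = 126 (t = 18 - 9*(-12) = 18 + 108 = 126)
U(l) = ½ (U(l) = (l + 0)/(l + l) = l/((2*l)) = l*(1/(2*l)) = ½)
((R + 5)*O - U(t)) + 236 = ((8 + 5)*1 - 1*½) + 236 = (13*1 - ½) + 236 = (13 - ½) + 236 = 25/2 + 236 = 497/2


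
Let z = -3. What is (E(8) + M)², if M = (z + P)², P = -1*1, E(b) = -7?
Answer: 81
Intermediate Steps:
P = -1
M = 16 (M = (-3 - 1)² = (-4)² = 16)
(E(8) + M)² = (-7 + 16)² = 9² = 81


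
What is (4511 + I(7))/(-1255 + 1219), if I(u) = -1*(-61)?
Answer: -127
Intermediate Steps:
I(u) = 61
(4511 + I(7))/(-1255 + 1219) = (4511 + 61)/(-1255 + 1219) = 4572/(-36) = 4572*(-1/36) = -127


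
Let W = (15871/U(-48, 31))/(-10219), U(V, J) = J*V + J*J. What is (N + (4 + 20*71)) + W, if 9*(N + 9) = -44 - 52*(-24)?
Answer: 75067414646/48468717 ≈ 1548.8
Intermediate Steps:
U(V, J) = J² + J*V (U(V, J) = J*V + J² = J² + J*V)
N = 1123/9 (N = -9 + (-44 - 52*(-24))/9 = -9 + (-44 + 1248)/9 = -9 + (⅑)*1204 = -9 + 1204/9 = 1123/9 ≈ 124.78)
W = 15871/5385413 (W = (15871/((31*(31 - 48))))/(-10219) = (15871/((31*(-17))))*(-1/10219) = (15871/(-527))*(-1/10219) = (15871*(-1/527))*(-1/10219) = -15871/527*(-1/10219) = 15871/5385413 ≈ 0.0029470)
(N + (4 + 20*71)) + W = (1123/9 + (4 + 20*71)) + 15871/5385413 = (1123/9 + (4 + 1420)) + 15871/5385413 = (1123/9 + 1424) + 15871/5385413 = 13939/9 + 15871/5385413 = 75067414646/48468717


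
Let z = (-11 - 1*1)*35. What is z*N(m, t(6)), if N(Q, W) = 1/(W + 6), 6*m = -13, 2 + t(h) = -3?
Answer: -420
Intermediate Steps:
t(h) = -5 (t(h) = -2 - 3 = -5)
m = -13/6 (m = (1/6)*(-13) = -13/6 ≈ -2.1667)
z = -420 (z = (-11 - 1)*35 = -12*35 = -420)
N(Q, W) = 1/(6 + W)
z*N(m, t(6)) = -420/(6 - 5) = -420/1 = -420*1 = -420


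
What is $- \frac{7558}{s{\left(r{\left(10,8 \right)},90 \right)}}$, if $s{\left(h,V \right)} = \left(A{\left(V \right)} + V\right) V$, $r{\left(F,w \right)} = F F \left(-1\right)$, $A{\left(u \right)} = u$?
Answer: $- \frac{3779}{8100} \approx -0.46654$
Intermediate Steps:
$r{\left(F,w \right)} = - F^{2}$ ($r{\left(F,w \right)} = F^{2} \left(-1\right) = - F^{2}$)
$s{\left(h,V \right)} = 2 V^{2}$ ($s{\left(h,V \right)} = \left(V + V\right) V = 2 V V = 2 V^{2}$)
$- \frac{7558}{s{\left(r{\left(10,8 \right)},90 \right)}} = - \frac{7558}{2 \cdot 90^{2}} = - \frac{7558}{2 \cdot 8100} = - \frac{7558}{16200} = \left(-7558\right) \frac{1}{16200} = - \frac{3779}{8100}$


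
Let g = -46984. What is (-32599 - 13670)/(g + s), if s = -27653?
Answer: 5141/8293 ≈ 0.61992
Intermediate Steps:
(-32599 - 13670)/(g + s) = (-32599 - 13670)/(-46984 - 27653) = -46269/(-74637) = -46269*(-1/74637) = 5141/8293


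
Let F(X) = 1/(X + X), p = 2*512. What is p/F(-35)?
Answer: -71680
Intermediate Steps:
p = 1024
F(X) = 1/(2*X)
p/F(-35) = 1024/(((½)/(-35))) = 1024/(((½)*(-1/35))) = 1024/(-1/70) = 1024*(-70) = -71680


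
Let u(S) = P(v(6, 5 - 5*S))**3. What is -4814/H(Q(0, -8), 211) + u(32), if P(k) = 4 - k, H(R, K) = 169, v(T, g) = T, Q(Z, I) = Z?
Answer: -6166/169 ≈ -36.485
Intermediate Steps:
u(S) = -8 (u(S) = (4 - 1*6)**3 = (4 - 6)**3 = (-2)**3 = -8)
-4814/H(Q(0, -8), 211) + u(32) = -4814/169 - 8 = -6166/169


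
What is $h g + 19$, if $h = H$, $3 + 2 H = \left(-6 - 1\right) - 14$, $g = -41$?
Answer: $511$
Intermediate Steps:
$H = -12$ ($H = - \frac{3}{2} + \frac{\left(-6 - 1\right) - 14}{2} = - \frac{3}{2} + \frac{-7 - 14}{2} = - \frac{3}{2} + \frac{1}{2} \left(-21\right) = - \frac{3}{2} - \frac{21}{2} = -12$)
$h = -12$
$h g + 19 = \left(-12\right) \left(-41\right) + 19 = 492 + 19 = 511$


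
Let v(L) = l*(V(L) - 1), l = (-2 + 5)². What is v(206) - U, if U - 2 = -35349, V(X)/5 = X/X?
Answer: 35383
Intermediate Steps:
V(X) = 5 (V(X) = 5*(X/X) = 5*1 = 5)
l = 9 (l = 3² = 9)
v(L) = 36 (v(L) = 9*(5 - 1) = 9*4 = 36)
U = -35347 (U = 2 - 35349 = -35347)
v(206) - U = 36 - 1*(-35347) = 36 + 35347 = 35383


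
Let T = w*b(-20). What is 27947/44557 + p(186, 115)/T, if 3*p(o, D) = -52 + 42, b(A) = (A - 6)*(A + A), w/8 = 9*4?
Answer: 2511161075/4003713792 ≈ 0.62721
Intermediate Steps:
w = 288 (w = 8*(9*4) = 8*36 = 288)
b(A) = 2*A*(-6 + A) (b(A) = (-6 + A)*(2*A) = 2*A*(-6 + A))
p(o, D) = -10/3 (p(o, D) = (-52 + 42)/3 = (⅓)*(-10) = -10/3)
T = 299520 (T = 288*(2*(-20)*(-6 - 20)) = 288*(2*(-20)*(-26)) = 288*1040 = 299520)
27947/44557 + p(186, 115)/T = 27947/44557 - 10/3/299520 = 27947*(1/44557) - 10/3*1/299520 = 27947/44557 - 1/89856 = 2511161075/4003713792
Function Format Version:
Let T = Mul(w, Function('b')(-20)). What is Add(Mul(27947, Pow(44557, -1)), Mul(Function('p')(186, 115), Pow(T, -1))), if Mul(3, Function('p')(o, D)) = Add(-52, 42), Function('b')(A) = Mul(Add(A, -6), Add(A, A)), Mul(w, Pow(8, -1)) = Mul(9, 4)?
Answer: Rational(2511161075, 4003713792) ≈ 0.62721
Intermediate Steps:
w = 288 (w = Mul(8, Mul(9, 4)) = Mul(8, 36) = 288)
Function('b')(A) = Mul(2, A, Add(-6, A)) (Function('b')(A) = Mul(Add(-6, A), Mul(2, A)) = Mul(2, A, Add(-6, A)))
Function('p')(o, D) = Rational(-10, 3) (Function('p')(o, D) = Mul(Rational(1, 3), Add(-52, 42)) = Mul(Rational(1, 3), -10) = Rational(-10, 3))
T = 299520 (T = Mul(288, Mul(2, -20, Add(-6, -20))) = Mul(288, Mul(2, -20, -26)) = Mul(288, 1040) = 299520)
Add(Mul(27947, Pow(44557, -1)), Mul(Function('p')(186, 115), Pow(T, -1))) = Add(Mul(27947, Pow(44557, -1)), Mul(Rational(-10, 3), Pow(299520, -1))) = Add(Mul(27947, Rational(1, 44557)), Mul(Rational(-10, 3), Rational(1, 299520))) = Add(Rational(27947, 44557), Rational(-1, 89856)) = Rational(2511161075, 4003713792)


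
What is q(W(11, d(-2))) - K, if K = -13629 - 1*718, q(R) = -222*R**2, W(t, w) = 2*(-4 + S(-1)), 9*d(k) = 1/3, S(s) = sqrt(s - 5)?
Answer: 5467 + 7104*I*sqrt(6) ≈ 5467.0 + 17401.0*I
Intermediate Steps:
S(s) = sqrt(-5 + s)
d(k) = 1/27 (d(k) = (1/9)/3 = (1/9)*(1/3) = 1/27)
W(t, w) = -8 + 2*I*sqrt(6) (W(t, w) = 2*(-4 + sqrt(-5 - 1)) = 2*(-4 + sqrt(-6)) = 2*(-4 + I*sqrt(6)) = -8 + 2*I*sqrt(6))
K = -14347 (K = -13629 - 718 = -14347)
q(W(11, d(-2))) - K = -222*(-8 + 2*I*sqrt(6))**2 - 1*(-14347) = -222*(-8 + 2*I*sqrt(6))**2 + 14347 = 14347 - 222*(-8 + 2*I*sqrt(6))**2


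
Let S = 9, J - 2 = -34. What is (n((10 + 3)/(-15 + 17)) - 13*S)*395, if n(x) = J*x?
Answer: -128375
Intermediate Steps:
J = -32 (J = 2 - 34 = -32)
n(x) = -32*x
(n((10 + 3)/(-15 + 17)) - 13*S)*395 = (-32*(10 + 3)/(-15 + 17) - 13*9)*395 = (-416/2 - 117)*395 = (-32*13/2 - 117)*395 = (-208 - 117)*395 = -325*395 = -128375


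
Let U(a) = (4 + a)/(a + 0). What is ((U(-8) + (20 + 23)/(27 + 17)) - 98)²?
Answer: 18037009/1936 ≈ 9316.6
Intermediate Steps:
U(a) = (4 + a)/a
((U(-8) + (20 + 23)/(27 + 17)) - 98)² = (((4 - 8)/(-8) + (20 + 23)/(27 + 17)) - 98)² = ((-⅛*(-4) + 43/44) - 98)² = ((½ + 43*(1/44)) - 98)² = ((½ + 43/44) - 98)² = (65/44 - 98)² = (-4247/44)² = 18037009/1936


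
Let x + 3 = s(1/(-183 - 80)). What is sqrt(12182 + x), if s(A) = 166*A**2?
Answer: sqrt(842409417)/263 ≈ 110.36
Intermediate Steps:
x = -207341/69169 (x = -3 + 166*(1/(-183 - 80))**2 = -3 + 166*(1/(-263))**2 = -3 + 166*(-1/263)**2 = -3 + 166*(1/69169) = -3 + 166/69169 = -207341/69169 ≈ -2.9976)
sqrt(12182 + x) = sqrt(12182 - 207341/69169) = sqrt(842409417/69169) = sqrt(842409417)/263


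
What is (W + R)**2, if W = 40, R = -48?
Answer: 64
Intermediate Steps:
(W + R)**2 = (40 - 48)**2 = (-8)**2 = 64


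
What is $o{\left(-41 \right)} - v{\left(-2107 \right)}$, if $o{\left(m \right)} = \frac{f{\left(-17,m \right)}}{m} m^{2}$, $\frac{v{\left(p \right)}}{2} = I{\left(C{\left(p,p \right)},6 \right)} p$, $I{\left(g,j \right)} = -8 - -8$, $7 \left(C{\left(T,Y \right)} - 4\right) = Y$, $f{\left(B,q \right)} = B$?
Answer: $697$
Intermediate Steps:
$C{\left(T,Y \right)} = 4 + \frac{Y}{7}$
$I{\left(g,j \right)} = 0$ ($I{\left(g,j \right)} = -8 + 8 = 0$)
$v{\left(p \right)} = 0$ ($v{\left(p \right)} = 2 \cdot 0 p = 2 \cdot 0 = 0$)
$o{\left(m \right)} = - 17 m$ ($o{\left(m \right)} = - \frac{17}{m} m^{2} = - 17 m$)
$o{\left(-41 \right)} - v{\left(-2107 \right)} = \left(-17\right) \left(-41\right) - 0 = 697 + 0 = 697$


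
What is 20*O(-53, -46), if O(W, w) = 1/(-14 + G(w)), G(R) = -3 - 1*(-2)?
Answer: -4/3 ≈ -1.3333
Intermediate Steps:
G(R) = -1 (G(R) = -3 + 2 = -1)
O(W, w) = -1/15 (O(W, w) = 1/(-14 - 1) = 1/(-15) = -1/15)
20*O(-53, -46) = 20*(-1/15) = -4/3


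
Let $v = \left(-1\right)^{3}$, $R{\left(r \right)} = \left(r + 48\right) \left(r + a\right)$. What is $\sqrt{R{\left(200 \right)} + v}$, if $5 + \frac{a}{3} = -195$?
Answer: $i \sqrt{99201} \approx 314.96 i$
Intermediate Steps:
$a = -600$ ($a = -15 + 3 \left(-195\right) = -15 - 585 = -600$)
$R{\left(r \right)} = \left(-600 + r\right) \left(48 + r\right)$ ($R{\left(r \right)} = \left(r + 48\right) \left(r - 600\right) = \left(48 + r\right) \left(-600 + r\right) = \left(-600 + r\right) \left(48 + r\right)$)
$v = -1$
$\sqrt{R{\left(200 \right)} + v} = \sqrt{\left(-28800 + 200^{2} - 110400\right) - 1} = \sqrt{\left(-28800 + 40000 - 110400\right) - 1} = \sqrt{-99200 - 1} = \sqrt{-99201} = i \sqrt{99201}$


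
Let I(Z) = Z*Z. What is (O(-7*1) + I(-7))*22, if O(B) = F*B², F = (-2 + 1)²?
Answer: 2156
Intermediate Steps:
F = 1 (F = (-1)² = 1)
I(Z) = Z²
O(B) = B² (O(B) = 1*B² = B²)
(O(-7*1) + I(-7))*22 = ((-7*1)² + (-7)²)*22 = ((-7)² + 49)*22 = (49 + 49)*22 = 98*22 = 2156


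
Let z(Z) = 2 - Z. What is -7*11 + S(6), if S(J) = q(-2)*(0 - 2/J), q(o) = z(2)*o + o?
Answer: -229/3 ≈ -76.333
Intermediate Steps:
q(o) = o (q(o) = (2 - 1*2)*o + o = (2 - 2)*o + o = 0*o + o = 0 + o = o)
S(J) = 4/J (S(J) = -2*(0 - 2/J) = -(-4)/J = 4/J)
-7*11 + S(6) = -7*11 + 4/6 = -77 + 4*(⅙) = -77 + ⅔ = -229/3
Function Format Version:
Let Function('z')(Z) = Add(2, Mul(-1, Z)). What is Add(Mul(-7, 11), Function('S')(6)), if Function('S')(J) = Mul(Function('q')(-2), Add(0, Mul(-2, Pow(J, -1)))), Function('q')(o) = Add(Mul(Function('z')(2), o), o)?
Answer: Rational(-229, 3) ≈ -76.333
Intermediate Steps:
Function('q')(o) = o (Function('q')(o) = Add(Mul(Add(2, Mul(-1, 2)), o), o) = Add(Mul(Add(2, -2), o), o) = Add(Mul(0, o), o) = Add(0, o) = o)
Function('S')(J) = Mul(4, Pow(J, -1)) (Function('S')(J) = Mul(-2, Add(0, Mul(-2, Pow(J, -1)))) = Mul(-2, Mul(-2, Pow(J, -1))) = Mul(4, Pow(J, -1)))
Add(Mul(-7, 11), Function('S')(6)) = Add(Mul(-7, 11), Mul(4, Pow(6, -1))) = Add(-77, Mul(4, Rational(1, 6))) = Add(-77, Rational(2, 3)) = Rational(-229, 3)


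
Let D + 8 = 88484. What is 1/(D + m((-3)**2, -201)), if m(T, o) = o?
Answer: 1/88275 ≈ 1.1328e-5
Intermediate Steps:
D = 88476 (D = -8 + 88484 = 88476)
1/(D + m((-3)**2, -201)) = 1/(88476 - 201) = 1/88275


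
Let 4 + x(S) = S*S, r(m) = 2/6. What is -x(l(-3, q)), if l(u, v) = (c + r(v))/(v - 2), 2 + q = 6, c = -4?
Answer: 23/36 ≈ 0.63889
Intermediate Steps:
q = 4 (q = -2 + 6 = 4)
r(m) = ⅓ (r(m) = 2*(⅙) = ⅓)
l(u, v) = -11/(3*(-2 + v)) (l(u, v) = (-4 + ⅓)/(v - 2) = -11/(3*(-2 + v)))
x(S) = -4 + S² (x(S) = -4 + S*S = -4 + S²)
-x(l(-3, q)) = -(-4 + (-11/(-6 + 3*4))²) = -(-4 + (-11/(-6 + 12))²) = -(-4 + (-11/6)²) = -(-4 + 121/36) = -1*(-23/36) = 23/36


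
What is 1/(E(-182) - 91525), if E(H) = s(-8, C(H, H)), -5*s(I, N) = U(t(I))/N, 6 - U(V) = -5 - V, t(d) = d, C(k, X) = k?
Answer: -910/83287747 ≈ -1.0926e-5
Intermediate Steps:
U(V) = 11 + V (U(V) = 6 - (-5 - V) = 6 + (5 + V) = 11 + V)
s(I, N) = -(11 + I)/(5*N)
E(H) = -3/(5*H) (E(H) = (-11 - 1*(-8))/(5*H) = (-11 + 8)/(5*H) = (1/5)*(-3)/H = -3/(5*H))
1/(E(-182) - 91525) = 1/(-3/5/(-182) - 91525) = 1/(-3/5*(-1/182) - 91525) = 1/(3/910 - 91525) = 1/(-83287747/910) = -910/83287747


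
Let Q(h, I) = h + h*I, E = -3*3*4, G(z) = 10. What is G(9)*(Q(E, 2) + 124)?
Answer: 160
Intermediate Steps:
E = -36 (E = -9*4 = -36)
Q(h, I) = h + I*h
G(9)*(Q(E, 2) + 124) = 10*(-36*(1 + 2) + 124) = 10*(-36*3 + 124) = 10*(-108 + 124) = 10*16 = 160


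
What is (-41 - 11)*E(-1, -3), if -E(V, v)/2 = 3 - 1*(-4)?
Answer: 728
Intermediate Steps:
E(V, v) = -14 (E(V, v) = -2*(3 - 1*(-4)) = -2*(3 + 4) = -2*7 = -14)
(-41 - 11)*E(-1, -3) = (-41 - 11)*(-14) = -52*(-14) = 728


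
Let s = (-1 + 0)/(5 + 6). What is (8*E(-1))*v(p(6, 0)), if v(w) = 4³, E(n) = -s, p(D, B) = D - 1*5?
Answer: 512/11 ≈ 46.545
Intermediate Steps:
p(D, B) = -5 + D (p(D, B) = D - 5 = -5 + D)
s = -1/11 ≈ -0.090909
E(n) = 1/11 (E(n) = -1*(-1/11) = 1/11)
v(w) = 64
(8*E(-1))*v(p(6, 0)) = (8*(1/11))*64 = (8/11)*64 = 512/11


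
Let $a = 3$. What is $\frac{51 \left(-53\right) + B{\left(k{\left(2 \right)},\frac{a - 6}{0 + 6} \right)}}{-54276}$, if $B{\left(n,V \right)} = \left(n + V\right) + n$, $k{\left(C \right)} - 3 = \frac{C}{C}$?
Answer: $\frac{1797}{36184} \approx 0.049663$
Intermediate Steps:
$k{\left(C \right)} = 4$ ($k{\left(C \right)} = 3 + \frac{C}{C} = 3 + 1 = 4$)
$B{\left(n,V \right)} = V + 2 n$ ($B{\left(n,V \right)} = \left(V + n\right) + n = V + 2 n$)
$\frac{51 \left(-53\right) + B{\left(k{\left(2 \right)},\frac{a - 6}{0 + 6} \right)}}{-54276} = \frac{51 \left(-53\right) + \left(\frac{3 - 6}{0 + 6} + 2 \cdot 4\right)}{-54276} = \left(-2703 + \left(- \frac{3}{6} + 8\right)\right) \left(- \frac{1}{54276}\right) = \left(-2703 + \left(\left(-3\right) \frac{1}{6} + 8\right)\right) \left(- \frac{1}{54276}\right) = \left(-2703 + \left(- \frac{1}{2} + 8\right)\right) \left(- \frac{1}{54276}\right) = \left(-2703 + \frac{15}{2}\right) \left(- \frac{1}{54276}\right) = \left(- \frac{5391}{2}\right) \left(- \frac{1}{54276}\right) = \frac{1797}{36184}$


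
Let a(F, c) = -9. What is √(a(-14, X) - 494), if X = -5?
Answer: I*√503 ≈ 22.428*I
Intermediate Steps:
√(a(-14, X) - 494) = √(-9 - 494) = √(-503) = I*√503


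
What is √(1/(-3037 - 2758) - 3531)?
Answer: I*√118578136070/5795 ≈ 59.422*I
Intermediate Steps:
√(1/(-3037 - 2758) - 3531) = √(1/(-5795) - 3531) = √(-1/5795 - 3531) = √(-20462146/5795) = I*√118578136070/5795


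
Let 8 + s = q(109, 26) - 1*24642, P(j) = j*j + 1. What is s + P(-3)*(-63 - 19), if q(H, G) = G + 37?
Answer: -25407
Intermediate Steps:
q(H, G) = 37 + G
P(j) = 1 + j**2 (P(j) = j**2 + 1 = 1 + j**2)
s = -24587 (s = -8 + ((37 + 26) - 1*24642) = -8 + (63 - 24642) = -8 - 24579 = -24587)
s + P(-3)*(-63 - 19) = -24587 + (1 + (-3)**2)*(-63 - 19) = -24587 + (1 + 9)*(-82) = -24587 + 10*(-82) = -24587 - 820 = -25407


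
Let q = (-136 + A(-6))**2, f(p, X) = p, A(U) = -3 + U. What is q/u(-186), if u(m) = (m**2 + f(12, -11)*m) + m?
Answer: 21025/32178 ≈ 0.65340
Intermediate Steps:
u(m) = m**2 + 13*m (u(m) = (m**2 + 12*m) + m = m**2 + 13*m)
q = 21025 (q = (-136 + (-3 - 6))**2 = (-136 - 9)**2 = (-145)**2 = 21025)
q/u(-186) = 21025/((-186*(13 - 186))) = 21025/((-186*(-173))) = 21025/32178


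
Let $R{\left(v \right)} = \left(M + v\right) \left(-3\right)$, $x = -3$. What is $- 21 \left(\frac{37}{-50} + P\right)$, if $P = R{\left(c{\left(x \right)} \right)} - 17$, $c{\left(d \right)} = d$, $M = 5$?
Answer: $\frac{24927}{50} \approx 498.54$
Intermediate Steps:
$R{\left(v \right)} = -15 - 3 v$ ($R{\left(v \right)} = \left(5 + v\right) \left(-3\right) = -15 - 3 v$)
$P = -23$ ($P = \left(-15 - -9\right) - 17 = \left(-15 + 9\right) - 17 = -6 - 17 = -23$)
$- 21 \left(\frac{37}{-50} + P\right) = - 21 \left(\frac{37}{-50} - 23\right) = - 21 \left(37 \left(- \frac{1}{50}\right) - 23\right) = - 21 \left(- \frac{37}{50} - 23\right) = \left(-21\right) \left(- \frac{1187}{50}\right) = \frac{24927}{50}$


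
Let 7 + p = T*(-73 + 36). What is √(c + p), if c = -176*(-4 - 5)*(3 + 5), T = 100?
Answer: √8965 ≈ 94.684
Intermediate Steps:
p = -3707 (p = -7 + 100*(-73 + 36) = -7 + 100*(-37) = -7 - 3700 = -3707)
c = 12672 (c = -(-1584)*8 = -176*(-72) = 12672)
√(c + p) = √(12672 - 3707) = √8965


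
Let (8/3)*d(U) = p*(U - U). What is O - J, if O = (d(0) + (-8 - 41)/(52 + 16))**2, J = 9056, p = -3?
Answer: -41872543/4624 ≈ -9055.5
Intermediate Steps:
d(U) = 0 (d(U) = 3*(-3*(U - U))/8 = 3*(-3*0)/8 = (3/8)*0 = 0)
O = 2401/4624 (O = (0 + (-8 - 41)/(52 + 16))**2 = (0 - 49/68)**2 = (-49/68)**2 = 2401/4624 ≈ 0.51925)
O - J = 2401/4624 - 1*9056 = 2401/4624 - 9056 = -41872543/4624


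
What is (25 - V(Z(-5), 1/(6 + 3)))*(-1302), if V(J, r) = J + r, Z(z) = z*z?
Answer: 434/3 ≈ 144.67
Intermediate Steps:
Z(z) = z**2
(25 - V(Z(-5), 1/(6 + 3)))*(-1302) = (25 - ((-5)**2 + 1/(6 + 3)))*(-1302) = (25 - (25 + 1/9))*(-1302) = (25 - 1*226/9)*(-1302) = (25 - 226/9)*(-1302) = -1/9*(-1302) = 434/3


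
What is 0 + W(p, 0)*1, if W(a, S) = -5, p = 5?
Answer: -5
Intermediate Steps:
0 + W(p, 0)*1 = 0 - 5*1 = 0 - 5 = -5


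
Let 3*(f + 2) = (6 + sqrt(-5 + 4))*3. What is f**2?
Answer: (4 + I)**2 ≈ 15.0 + 8.0*I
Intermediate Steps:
f = 4 + I (f = -2 + ((6 + sqrt(-5 + 4))*3)/3 = -2 + ((6 + sqrt(-1))*3)/3 = -2 + ((6 + I)*3)/3 = -2 + (18 + 3*I)/3 = -2 + (6 + I) = 4 + I ≈ 4.0 + 1.0*I)
f**2 = (4 + I)**2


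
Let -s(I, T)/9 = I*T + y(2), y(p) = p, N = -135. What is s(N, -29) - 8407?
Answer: -43660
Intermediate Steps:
s(I, T) = -18 - 9*I*T (s(I, T) = -9*(I*T + 2) = -9*(2 + I*T) = -18 - 9*I*T)
s(N, -29) - 8407 = (-18 - 9*(-135)*(-29)) - 8407 = (-18 - 35235) - 8407 = -35253 - 8407 = -43660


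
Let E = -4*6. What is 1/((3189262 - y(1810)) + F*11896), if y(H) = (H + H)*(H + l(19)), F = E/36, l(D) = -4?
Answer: -3/10069166 ≈ -2.9794e-7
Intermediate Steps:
E = -24
F = -⅔ (F = -24/36 = -24*1/36 = -⅔ ≈ -0.66667)
y(H) = 2*H*(-4 + H) (y(H) = (H + H)*(H - 4) = (2*H)*(-4 + H) = 2*H*(-4 + H))
1/((3189262 - y(1810)) + F*11896) = 1/((3189262 - 2*1810*(-4 + 1810)) - ⅔*11896) = 1/((3189262 - 2*1810*1806) - 23792/3) = 1/((3189262 - 1*6537720) - 23792/3) = 1/((3189262 - 6537720) - 23792/3) = 1/(-3348458 - 23792/3) = 1/(-10069166/3) = -3/10069166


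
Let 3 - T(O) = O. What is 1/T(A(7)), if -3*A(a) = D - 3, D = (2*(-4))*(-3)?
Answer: ⅒ ≈ 0.10000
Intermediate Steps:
D = 24 (D = -8*(-3) = 24)
A(a) = -7 (A(a) = -(24 - 3)/3 = -⅓*21 = -7)
T(O) = 3 - O
1/T(A(7)) = 1/(3 - 1*(-7)) = 1/(3 + 7) = 1/10 = ⅒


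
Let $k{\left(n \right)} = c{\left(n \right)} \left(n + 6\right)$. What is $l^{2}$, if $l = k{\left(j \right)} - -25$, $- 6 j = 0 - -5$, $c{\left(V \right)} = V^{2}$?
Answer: $\frac{38130625}{46656} \approx 817.27$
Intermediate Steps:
$j = - \frac{5}{6}$ ($j = - \frac{0 - -5}{6} = - \frac{0 + 5}{6} = \left(- \frac{1}{6}\right) 5 = - \frac{5}{6} \approx -0.83333$)
$k{\left(n \right)} = n^{2} \left(6 + n\right)$ ($k{\left(n \right)} = n^{2} \left(n + 6\right) = n^{2} \left(6 + n\right)$)
$l = \frac{6175}{216}$ ($l = \left(- \frac{5}{6}\right)^{2} \left(6 - \frac{5}{6}\right) - -25 = \frac{25}{36} \cdot \frac{31}{6} + 25 = \frac{775}{216} + 25 = \frac{6175}{216} \approx 28.588$)
$l^{2} = \left(\frac{6175}{216}\right)^{2} = \frac{38130625}{46656}$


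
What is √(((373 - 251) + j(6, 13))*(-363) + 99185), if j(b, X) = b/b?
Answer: 2*√13634 ≈ 233.53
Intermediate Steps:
j(b, X) = 1
√(((373 - 251) + j(6, 13))*(-363) + 99185) = √(((373 - 251) + 1)*(-363) + 99185) = √((122 + 1)*(-363) + 99185) = √(123*(-363) + 99185) = √(-44649 + 99185) = √54536 = 2*√13634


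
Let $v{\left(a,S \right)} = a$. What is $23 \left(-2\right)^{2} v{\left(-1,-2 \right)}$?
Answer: $-92$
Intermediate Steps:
$23 \left(-2\right)^{2} v{\left(-1,-2 \right)} = 23 \left(-2\right)^{2} \left(-1\right) = 23 \cdot 4 \left(-1\right) = 92 \left(-1\right) = -92$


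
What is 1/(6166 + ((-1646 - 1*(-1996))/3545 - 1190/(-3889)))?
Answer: 2757301/17002633906 ≈ 0.00016217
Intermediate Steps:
1/(6166 + ((-1646 - 1*(-1996))/3545 - 1190/(-3889))) = 1/(6166 + ((-1646 + 1996)*(1/3545) - 1190*(-1/3889))) = 1/(6166 + (350*(1/3545) + 1190/3889)) = 1/(6166 + (70/709 + 1190/3889)) = 1/(6166 + 1115940/2757301) = 1/(17002633906/2757301) = 2757301/17002633906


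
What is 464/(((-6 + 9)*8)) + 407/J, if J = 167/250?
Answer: 314936/501 ≈ 628.62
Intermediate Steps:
J = 167/250 (J = 167*(1/250) = 167/250 ≈ 0.66800)
464/(((-6 + 9)*8)) + 407/J = 464/(((-6 + 9)*8)) + 407/(167/250) = 464/((3*8)) + 407*(250/167) = 464/24 + 101750/167 = 464*(1/24) + 101750/167 = 58/3 + 101750/167 = 314936/501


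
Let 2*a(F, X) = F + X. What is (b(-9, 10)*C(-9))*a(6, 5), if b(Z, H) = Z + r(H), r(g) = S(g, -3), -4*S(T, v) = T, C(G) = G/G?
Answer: -253/4 ≈ -63.250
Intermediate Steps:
C(G) = 1
S(T, v) = -T/4
r(g) = -g/4
b(Z, H) = Z - H/4
a(F, X) = F/2 + X/2 (a(F, X) = (F + X)/2 = F/2 + X/2)
(b(-9, 10)*C(-9))*a(6, 5) = ((-9 - ¼*10)*1)*((½)*6 + (½)*5) = ((-9 - 5/2)*1)*(3 + 5/2) = -23/2*1*(11/2) = -23/2*11/2 = -253/4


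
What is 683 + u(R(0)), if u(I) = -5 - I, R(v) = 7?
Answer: 671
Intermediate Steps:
683 + u(R(0)) = 683 + (-5 - 1*7) = 683 + (-5 - 7) = 683 - 12 = 671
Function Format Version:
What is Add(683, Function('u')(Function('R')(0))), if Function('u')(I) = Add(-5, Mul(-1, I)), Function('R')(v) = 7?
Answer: 671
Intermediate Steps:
Add(683, Function('u')(Function('R')(0))) = Add(683, Add(-5, Mul(-1, 7))) = Add(683, Add(-5, -7)) = Add(683, -12) = 671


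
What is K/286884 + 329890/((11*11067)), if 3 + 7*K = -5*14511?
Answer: 471607609/176385846 ≈ 2.6737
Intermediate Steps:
K = -72558/7 (K = -3/7 + (-5*14511)/7 = -3/7 + (⅐)*(-72555) = -3/7 - 10365 = -72558/7 ≈ -10365.)
K/286884 + 329890/((11*11067)) = -72558/7/286884 + 329890/((11*11067)) = -72558/7*1/286884 + 329890/121737 = -4031/111566 + 329890*(1/121737) = -4031/111566 + 29990/11067 = 471607609/176385846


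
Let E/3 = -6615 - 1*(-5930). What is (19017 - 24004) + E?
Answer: -7042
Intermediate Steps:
E = -2055 (E = 3*(-6615 - 1*(-5930)) = 3*(-6615 + 5930) = 3*(-685) = -2055)
(19017 - 24004) + E = (19017 - 24004) - 2055 = -4987 - 2055 = -7042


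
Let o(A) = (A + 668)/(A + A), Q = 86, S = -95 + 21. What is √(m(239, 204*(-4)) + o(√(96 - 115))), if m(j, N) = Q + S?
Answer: √(18050 - 25384*I*√19)/38 ≈ 6.7133 - 5.7069*I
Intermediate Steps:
S = -74
o(A) = (668 + A)/(2*A) (o(A) = (668 + A)/((2*A)) = (668 + A)*(1/(2*A)) = (668 + A)/(2*A))
m(j, N) = 12 (m(j, N) = 86 - 74 = 12)
√(m(239, 204*(-4)) + o(√(96 - 115))) = √(12 + (668 + √(96 - 115))/(2*(√(96 - 115)))) = √(12 + (668 + √(-19))/(2*(√(-19)))) = √(12 + (668 + I*√19)/(2*((I*√19)))) = √(12 + (-I*√19/19)*(668 + I*√19)/2) = √(12 - I*√19*(668 + I*√19)/38)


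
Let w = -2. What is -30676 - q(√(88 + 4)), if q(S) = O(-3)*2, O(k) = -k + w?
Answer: -30678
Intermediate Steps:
O(k) = -2 - k (O(k) = -k - 2 = -2 - k)
q(S) = 2 (q(S) = (-2 - 1*(-3))*2 = (-2 + 3)*2 = 1*2 = 2)
-30676 - q(√(88 + 4)) = -30676 - 1*2 = -30676 - 2 = -30678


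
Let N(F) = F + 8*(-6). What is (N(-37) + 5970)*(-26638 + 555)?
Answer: -153498455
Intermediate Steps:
N(F) = -48 + F (N(F) = F - 48 = -48 + F)
(N(-37) + 5970)*(-26638 + 555) = ((-48 - 37) + 5970)*(-26638 + 555) = (-85 + 5970)*(-26083) = 5885*(-26083) = -153498455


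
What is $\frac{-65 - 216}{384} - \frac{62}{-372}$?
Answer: $- \frac{217}{384} \approx -0.5651$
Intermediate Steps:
$\frac{-65 - 216}{384} - \frac{62}{-372} = \left(-65 - 216\right) \frac{1}{384} - - \frac{1}{6} = \left(-281\right) \frac{1}{384} + \frac{1}{6} = - \frac{281}{384} + \frac{1}{6} = - \frac{217}{384}$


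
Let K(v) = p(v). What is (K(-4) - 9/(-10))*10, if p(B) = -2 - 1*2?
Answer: -31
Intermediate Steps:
p(B) = -4 (p(B) = -2 - 2 = -4)
K(v) = -4
(K(-4) - 9/(-10))*10 = (-4 - 9/(-10))*10 = (-4 - 9*(-⅒))*10 = (-4 + 9/10)*10 = -31/10*10 = -31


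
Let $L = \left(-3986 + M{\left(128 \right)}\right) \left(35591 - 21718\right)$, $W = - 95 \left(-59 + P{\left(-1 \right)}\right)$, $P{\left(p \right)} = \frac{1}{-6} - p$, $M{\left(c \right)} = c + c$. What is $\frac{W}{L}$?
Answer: $- \frac{6631}{62095548} \approx -0.00010679$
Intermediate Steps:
$M{\left(c \right)} = 2 c$
$P{\left(p \right)} = - \frac{1}{6} - p$
$W = \frac{33155}{6}$ ($W = - 95 \left(-59 - - \frac{5}{6}\right) = - 95 \left(-59 + \left(- \frac{1}{6} + 1\right)\right) = - 95 \left(-59 + \frac{5}{6}\right) = \left(-95\right) \left(- \frac{349}{6}\right) = \frac{33155}{6} \approx 5525.8$)
$L = -51746290$ ($L = \left(-3986 + 2 \cdot 128\right) \left(35591 - 21718\right) = \left(-3986 + 256\right) 13873 = \left(-3730\right) 13873 = -51746290$)
$\frac{W}{L} = \frac{33155}{6 \left(-51746290\right)} = \frac{33155}{6} \left(- \frac{1}{51746290}\right) = - \frac{6631}{62095548}$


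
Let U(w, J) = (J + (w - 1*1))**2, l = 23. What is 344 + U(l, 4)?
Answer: 1020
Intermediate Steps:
U(w, J) = (-1 + J + w)**2 (U(w, J) = (J + (w - 1))**2 = (J + (-1 + w))**2 = (-1 + J + w)**2)
344 + U(l, 4) = 344 + (-1 + 4 + 23)**2 = 344 + 26**2 = 344 + 676 = 1020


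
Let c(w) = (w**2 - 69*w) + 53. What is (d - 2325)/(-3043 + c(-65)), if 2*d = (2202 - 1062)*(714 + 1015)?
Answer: 196641/1144 ≈ 171.89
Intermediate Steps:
c(w) = 53 + w**2 - 69*w
d = 985530 (d = ((2202 - 1062)*(714 + 1015))/2 = (1140*1729)/2 = (1/2)*1971060 = 985530)
(d - 2325)/(-3043 + c(-65)) = (985530 - 2325)/(-3043 + (53 + (-65)**2 - 69*(-65))) = 983205/(-3043 + (53 + 4225 + 4485)) = 983205/(-3043 + 8763) = 983205/5720 = 983205*(1/5720) = 196641/1144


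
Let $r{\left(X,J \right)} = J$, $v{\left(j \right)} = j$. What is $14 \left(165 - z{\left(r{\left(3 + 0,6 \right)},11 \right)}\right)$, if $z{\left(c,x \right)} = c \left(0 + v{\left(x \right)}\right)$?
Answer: $1386$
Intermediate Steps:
$z{\left(c,x \right)} = c x$ ($z{\left(c,x \right)} = c \left(0 + x\right) = c x$)
$14 \left(165 - z{\left(r{\left(3 + 0,6 \right)},11 \right)}\right) = 14 \left(165 - 6 \cdot 11\right) = 14 \left(165 - 66\right) = 14 \cdot 99 = 1386$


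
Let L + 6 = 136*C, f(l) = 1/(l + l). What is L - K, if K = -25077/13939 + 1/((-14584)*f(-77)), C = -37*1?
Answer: -511896592963/101643188 ≈ -5036.2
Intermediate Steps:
C = -37
f(l) = 1/(2*l)
L = -5038 (L = -6 + 136*(-37) = -6 - 5032 = -5038)
K = -181788181/101643188 (K = -25077/13939 + 1/((-14584)*(((½)/(-77)))) = -25077*1/13939 - 1/(14584*((½)*(-1/77))) = -25077/13939 - 1/(14584*(-1/154)) = -25077/13939 - 1/14584*(-154) = -25077/13939 + 77/7292 = -181788181/101643188 ≈ -1.7885)
L - K = -5038 - 1*(-181788181/101643188) = -5038 + 181788181/101643188 = -511896592963/101643188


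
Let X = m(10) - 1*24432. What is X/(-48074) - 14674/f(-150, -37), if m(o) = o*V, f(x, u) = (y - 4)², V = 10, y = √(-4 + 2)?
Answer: 11*(-16024937*I + 4424*√2)/(24037*(4*√2 + 7*I)) ≈ -633.56 - 512.4*I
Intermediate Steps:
y = I*√2 (y = √(-2) = I*√2 ≈ 1.4142*I)
f(x, u) = (-4 + I*√2)² (f(x, u) = (I*√2 - 4)² = (-4 + I*√2)²)
m(o) = 10*o (m(o) = o*10 = 10*o)
X = -24332 (X = 10*10 - 1*24432 = 100 - 24432 = -24332)
X/(-48074) - 14674/f(-150, -37) = -24332/(-48074) - 14674/(4 - I*√2)² = -24332*(-1/48074) - 14674/(4 - I*√2)² = 12166/24037 - 14674/(4 - I*√2)²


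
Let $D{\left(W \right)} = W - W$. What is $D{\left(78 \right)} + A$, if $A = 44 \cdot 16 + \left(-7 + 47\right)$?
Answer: $744$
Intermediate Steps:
$D{\left(W \right)} = 0$
$A = 744$ ($A = 704 + 40 = 744$)
$D{\left(78 \right)} + A = 0 + 744 = 744$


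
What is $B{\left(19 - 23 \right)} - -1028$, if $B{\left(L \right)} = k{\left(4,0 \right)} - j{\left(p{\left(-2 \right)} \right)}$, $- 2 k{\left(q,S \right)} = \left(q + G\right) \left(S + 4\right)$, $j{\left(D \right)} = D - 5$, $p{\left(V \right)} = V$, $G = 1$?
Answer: $1025$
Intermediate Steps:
$j{\left(D \right)} = -5 + D$
$k{\left(q,S \right)} = - \frac{\left(1 + q\right) \left(4 + S\right)}{2}$ ($k{\left(q,S \right)} = - \frac{\left(q + 1\right) \left(S + 4\right)}{2} = - \frac{\left(1 + q\right) \left(4 + S\right)}{2}$)
$B{\left(L \right)} = -3$ ($B{\left(L \right)} = \left(-2 - 8 - 0 - 0 \cdot 4\right) - \left(-5 - 2\right) = \left(-2 - 8 + 0 + 0\right) - -7 = -10 + 7 = -3$)
$B{\left(19 - 23 \right)} - -1028 = -3 - -1028 = -3 + 1028 = 1025$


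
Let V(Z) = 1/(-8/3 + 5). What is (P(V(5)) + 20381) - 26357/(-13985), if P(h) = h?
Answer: 1995424449/97895 ≈ 20383.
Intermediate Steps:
V(Z) = 3/7 (V(Z) = 1/(-8*⅓ + 5) = 1/(-8/3 + 5) = 1/(7/3) = 3/7)
(P(V(5)) + 20381) - 26357/(-13985) = (3/7 + 20381) - 26357/(-13985) = 142670/7 - 26357*(-1/13985) = 142670/7 + 26357/13985 = 1995424449/97895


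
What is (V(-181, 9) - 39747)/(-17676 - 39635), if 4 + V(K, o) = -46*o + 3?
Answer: 40162/57311 ≈ 0.70077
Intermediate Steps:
V(K, o) = -1 - 46*o (V(K, o) = -4 + (-46*o + 3) = -4 + (3 - 46*o) = -1 - 46*o)
(V(-181, 9) - 39747)/(-17676 - 39635) = ((-1 - 46*9) - 39747)/(-17676 - 39635) = ((-1 - 414) - 39747)/(-57311) = (-415 - 39747)*(-1/57311) = -40162*(-1/57311) = 40162/57311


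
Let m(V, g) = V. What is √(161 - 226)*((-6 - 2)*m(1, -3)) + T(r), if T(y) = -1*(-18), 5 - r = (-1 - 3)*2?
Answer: 18 - 8*I*√65 ≈ 18.0 - 64.498*I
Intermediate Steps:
r = 13 (r = 5 - (-1 - 3)*2 = 5 - (-4)*2 = 5 - 1*(-8) = 5 + 8 = 13)
T(y) = 18
√(161 - 226)*((-6 - 2)*m(1, -3)) + T(r) = √(161 - 226)*((-6 - 2)*1) + 18 = √(-65)*(-8*1) + 18 = (I*√65)*(-8) + 18 = -8*I*√65 + 18 = 18 - 8*I*√65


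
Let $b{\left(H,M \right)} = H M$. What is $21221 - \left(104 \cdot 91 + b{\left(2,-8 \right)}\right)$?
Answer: $11773$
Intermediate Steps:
$21221 - \left(104 \cdot 91 + b{\left(2,-8 \right)}\right) = 21221 - \left(104 \cdot 91 + 2 \left(-8\right)\right) = 21221 - \left(9464 - 16\right) = 21221 - 9448 = 11773$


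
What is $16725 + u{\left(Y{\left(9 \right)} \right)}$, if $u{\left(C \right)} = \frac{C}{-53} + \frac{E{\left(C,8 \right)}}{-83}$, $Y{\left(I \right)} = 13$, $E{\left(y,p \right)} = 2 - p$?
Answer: $\frac{73572514}{4399} \approx 16725.0$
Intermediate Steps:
$u{\left(C \right)} = \frac{6}{83} - \frac{C}{53}$ ($u{\left(C \right)} = \frac{C}{-53} + \frac{2 - 8}{-83} = C \left(- \frac{1}{53}\right) + \left(2 - 8\right) \left(- \frac{1}{83}\right) = - \frac{C}{53} - - \frac{6}{83} = - \frac{C}{53} + \frac{6}{83} = \frac{6}{83} - \frac{C}{53}$)
$16725 + u{\left(Y{\left(9 \right)} \right)} = 16725 + \left(\frac{6}{83} - \frac{13}{53}\right) = 16725 - \frac{761}{4399} = \frac{73572514}{4399}$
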